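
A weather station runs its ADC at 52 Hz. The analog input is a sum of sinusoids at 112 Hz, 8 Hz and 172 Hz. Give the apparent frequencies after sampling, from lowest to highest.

8 Hz, 16 Hz

fs/2 = 26 Hz.
112 Hz mod fs = 8 Hz.
8 Hz ≤ fs/2 = 26 Hz, appears at 8 Hz.
8 Hz ≤ fs/2 = 26 Hz, passes unchanged.
172 Hz mod fs = 16 Hz.
16 Hz ≤ fs/2 = 26 Hz, appears at 16 Hz.
Distinct values: {8 Hz, 16 Hz}.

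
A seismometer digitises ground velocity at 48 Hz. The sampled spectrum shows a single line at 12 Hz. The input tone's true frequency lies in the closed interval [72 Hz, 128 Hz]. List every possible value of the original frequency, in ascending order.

84 Hz, 108 Hz

Frequencies that alias to 12 Hz are k·fs ± 12 Hz for integer k ≥ 0.
k=0: 12 Hz.
k=1: 36 Hz, 60 Hz.
k=2: 84 Hz, 108 Hz.
k=3: 132 Hz, 156 Hz.
Within [72 Hz, 128 Hz]: 84 Hz, 108 Hz.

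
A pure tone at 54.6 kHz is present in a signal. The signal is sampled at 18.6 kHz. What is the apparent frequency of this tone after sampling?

54.6 kHz mod fs = 17.4 kHz.
17.4 kHz > fs/2 = 9.3 kHz, folds to fs − 17.4 kHz = 1.2 kHz.

1.2 kHz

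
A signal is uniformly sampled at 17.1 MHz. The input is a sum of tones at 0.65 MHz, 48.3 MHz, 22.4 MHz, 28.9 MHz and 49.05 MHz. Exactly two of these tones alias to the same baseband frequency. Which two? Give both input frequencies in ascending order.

22.4 MHz, 28.9 MHz

fs/2 = 8.55 MHz.
0.65 MHz ≤ fs/2 = 8.55 MHz, passes unchanged.
48.3 MHz mod fs = 14.1 MHz.
14.1 MHz > fs/2 = 8.55 MHz, folds to fs − 14.1 MHz = 3 MHz.
22.4 MHz mod fs = 5.3 MHz.
5.3 MHz ≤ fs/2 = 8.55 MHz, appears at 5.3 MHz.
28.9 MHz mod fs = 11.8 MHz.
11.8 MHz > fs/2 = 8.55 MHz, folds to fs − 11.8 MHz = 5.3 MHz.
49.05 MHz mod fs = 14.85 MHz.
14.85 MHz > fs/2 = 8.55 MHz, folds to fs − 14.85 MHz = 2.25 MHz.
22.4 MHz and 28.9 MHz both map to 5.3 MHz.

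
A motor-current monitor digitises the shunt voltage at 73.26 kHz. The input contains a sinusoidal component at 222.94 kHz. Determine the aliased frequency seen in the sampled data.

3.16 kHz

222.94 kHz mod fs = 3.16 kHz.
3.16 kHz ≤ fs/2 = 36.63 kHz, appears at 3.16 kHz.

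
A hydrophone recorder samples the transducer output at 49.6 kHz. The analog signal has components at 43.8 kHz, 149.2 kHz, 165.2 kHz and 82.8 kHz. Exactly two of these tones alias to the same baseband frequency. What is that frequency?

fs/2 = 24.8 kHz.
43.8 kHz > fs/2 = 24.8 kHz, folds to fs − 43.8 kHz = 5.8 kHz.
149.2 kHz mod fs = 0.4 kHz.
0.4 kHz ≤ fs/2 = 24.8 kHz, appears at 0.4 kHz.
165.2 kHz mod fs = 16.4 kHz.
16.4 kHz ≤ fs/2 = 24.8 kHz, appears at 16.4 kHz.
82.8 kHz mod fs = 33.2 kHz.
33.2 kHz > fs/2 = 24.8 kHz, folds to fs − 33.2 kHz = 16.4 kHz.
82.8 kHz and 165.2 kHz both map to 16.4 kHz.

16.4 kHz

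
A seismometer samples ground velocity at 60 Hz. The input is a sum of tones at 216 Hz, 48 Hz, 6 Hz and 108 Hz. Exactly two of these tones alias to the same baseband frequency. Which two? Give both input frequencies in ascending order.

48 Hz, 108 Hz

fs/2 = 30 Hz.
216 Hz mod fs = 36 Hz.
36 Hz > fs/2 = 30 Hz, folds to fs − 36 Hz = 24 Hz.
48 Hz > fs/2 = 30 Hz, folds to fs − 48 Hz = 12 Hz.
6 Hz ≤ fs/2 = 30 Hz, passes unchanged.
108 Hz mod fs = 48 Hz.
48 Hz > fs/2 = 30 Hz, folds to fs − 48 Hz = 12 Hz.
48 Hz and 108 Hz both map to 12 Hz.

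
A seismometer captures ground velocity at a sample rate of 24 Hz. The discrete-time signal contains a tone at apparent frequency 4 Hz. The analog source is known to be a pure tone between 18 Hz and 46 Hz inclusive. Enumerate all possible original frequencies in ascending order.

20 Hz, 28 Hz, 44 Hz

Frequencies that alias to 4 Hz are k·fs ± 4 Hz for integer k ≥ 0.
k=0: 4 Hz.
k=1: 20 Hz, 28 Hz.
k=2: 44 Hz, 52 Hz.
k=3: 68 Hz, 76 Hz.
Within [18 Hz, 46 Hz]: 20 Hz, 28 Hz, 44 Hz.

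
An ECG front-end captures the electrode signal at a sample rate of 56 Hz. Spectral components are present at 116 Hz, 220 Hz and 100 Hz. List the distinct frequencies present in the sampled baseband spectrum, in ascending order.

fs/2 = 28 Hz.
116 Hz mod fs = 4 Hz.
4 Hz ≤ fs/2 = 28 Hz, appears at 4 Hz.
220 Hz mod fs = 52 Hz.
52 Hz > fs/2 = 28 Hz, folds to fs − 52 Hz = 4 Hz.
100 Hz mod fs = 44 Hz.
44 Hz > fs/2 = 28 Hz, folds to fs − 44 Hz = 12 Hz.
Distinct values: {4 Hz, 12 Hz}.

4 Hz, 12 Hz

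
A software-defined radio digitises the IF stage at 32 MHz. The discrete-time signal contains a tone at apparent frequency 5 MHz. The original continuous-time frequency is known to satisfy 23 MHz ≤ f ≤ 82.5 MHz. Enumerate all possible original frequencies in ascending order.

27 MHz, 37 MHz, 59 MHz, 69 MHz

Frequencies that alias to 5 MHz are k·fs ± 5 MHz for integer k ≥ 0.
k=0: 5 MHz.
k=1: 27 MHz, 37 MHz.
k=2: 59 MHz, 69 MHz.
k=3: 91 MHz, 101 MHz.
Within [23 MHz, 82.5 MHz]: 27 MHz, 37 MHz, 59 MHz, 69 MHz.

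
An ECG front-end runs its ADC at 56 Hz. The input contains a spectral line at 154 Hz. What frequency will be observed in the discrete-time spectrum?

14 Hz

154 Hz mod fs = 42 Hz.
42 Hz > fs/2 = 28 Hz, folds to fs − 42 Hz = 14 Hz.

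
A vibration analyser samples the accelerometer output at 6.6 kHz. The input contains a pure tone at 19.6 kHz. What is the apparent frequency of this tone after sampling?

19.6 kHz mod fs = 6.4 kHz.
6.4 kHz > fs/2 = 3.3 kHz, folds to fs − 6.4 kHz = 0.2 kHz.

0.2 kHz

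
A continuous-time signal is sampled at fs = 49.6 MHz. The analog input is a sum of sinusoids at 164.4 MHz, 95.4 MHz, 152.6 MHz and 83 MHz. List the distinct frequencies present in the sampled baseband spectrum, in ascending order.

3.8 MHz, 15.6 MHz, 16.2 MHz

fs/2 = 24.8 MHz.
164.4 MHz mod fs = 15.6 MHz.
15.6 MHz ≤ fs/2 = 24.8 MHz, appears at 15.6 MHz.
95.4 MHz mod fs = 45.8 MHz.
45.8 MHz > fs/2 = 24.8 MHz, folds to fs − 45.8 MHz = 3.8 MHz.
152.6 MHz mod fs = 3.8 MHz.
3.8 MHz ≤ fs/2 = 24.8 MHz, appears at 3.8 MHz.
83 MHz mod fs = 33.4 MHz.
33.4 MHz > fs/2 = 24.8 MHz, folds to fs − 33.4 MHz = 16.2 MHz.
Distinct values: {3.8 MHz, 15.6 MHz, 16.2 MHz}.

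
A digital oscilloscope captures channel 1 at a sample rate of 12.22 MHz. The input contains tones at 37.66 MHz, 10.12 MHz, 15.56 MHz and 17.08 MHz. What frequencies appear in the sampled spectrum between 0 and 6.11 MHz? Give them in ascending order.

fs/2 = 6.11 MHz.
37.66 MHz mod fs = 1 MHz.
1 MHz ≤ fs/2 = 6.11 MHz, appears at 1 MHz.
10.12 MHz > fs/2 = 6.11 MHz, folds to fs − 10.12 MHz = 2.1 MHz.
15.56 MHz mod fs = 3.34 MHz.
3.34 MHz ≤ fs/2 = 6.11 MHz, appears at 3.34 MHz.
17.08 MHz mod fs = 4.86 MHz.
4.86 MHz ≤ fs/2 = 6.11 MHz, appears at 4.86 MHz.
Distinct values: {1 MHz, 2.1 MHz, 3.34 MHz, 4.86 MHz}.

1 MHz, 2.1 MHz, 3.34 MHz, 4.86 MHz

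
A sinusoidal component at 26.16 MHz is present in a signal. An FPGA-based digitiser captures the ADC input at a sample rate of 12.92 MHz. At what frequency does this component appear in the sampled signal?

0.32 MHz

26.16 MHz mod fs = 0.32 MHz.
0.32 MHz ≤ fs/2 = 6.46 MHz, appears at 0.32 MHz.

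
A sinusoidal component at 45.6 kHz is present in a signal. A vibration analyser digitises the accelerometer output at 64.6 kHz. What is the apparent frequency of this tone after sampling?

45.6 kHz > fs/2 = 32.3 kHz, folds to fs − 45.6 kHz = 19 kHz.

19 kHz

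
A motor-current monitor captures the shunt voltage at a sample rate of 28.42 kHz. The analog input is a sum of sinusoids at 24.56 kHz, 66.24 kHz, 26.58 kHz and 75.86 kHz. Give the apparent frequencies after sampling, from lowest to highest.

1.84 kHz, 3.86 kHz, 9.4 kHz

fs/2 = 14.21 kHz.
24.56 kHz > fs/2 = 14.21 kHz, folds to fs − 24.56 kHz = 3.86 kHz.
66.24 kHz mod fs = 9.4 kHz.
9.4 kHz ≤ fs/2 = 14.21 kHz, appears at 9.4 kHz.
26.58 kHz > fs/2 = 14.21 kHz, folds to fs − 26.58 kHz = 1.84 kHz.
75.86 kHz mod fs = 19.02 kHz.
19.02 kHz > fs/2 = 14.21 kHz, folds to fs − 19.02 kHz = 9.4 kHz.
Distinct values: {1.84 kHz, 3.86 kHz, 9.4 kHz}.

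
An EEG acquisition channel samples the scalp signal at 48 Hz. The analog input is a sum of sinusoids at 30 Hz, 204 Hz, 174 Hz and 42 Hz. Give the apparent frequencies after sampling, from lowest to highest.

fs/2 = 24 Hz.
30 Hz > fs/2 = 24 Hz, folds to fs − 30 Hz = 18 Hz.
204 Hz mod fs = 12 Hz.
12 Hz ≤ fs/2 = 24 Hz, appears at 12 Hz.
174 Hz mod fs = 30 Hz.
30 Hz > fs/2 = 24 Hz, folds to fs − 30 Hz = 18 Hz.
42 Hz > fs/2 = 24 Hz, folds to fs − 42 Hz = 6 Hz.
Distinct values: {6 Hz, 12 Hz, 18 Hz}.

6 Hz, 12 Hz, 18 Hz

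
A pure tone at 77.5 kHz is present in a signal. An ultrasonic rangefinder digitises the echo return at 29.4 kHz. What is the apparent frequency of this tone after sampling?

10.7 kHz

77.5 kHz mod fs = 18.7 kHz.
18.7 kHz > fs/2 = 14.7 kHz, folds to fs − 18.7 kHz = 10.7 kHz.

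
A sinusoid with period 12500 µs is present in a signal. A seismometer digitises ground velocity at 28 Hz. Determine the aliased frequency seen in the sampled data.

4 Hz

T = 12500 µs → f = 1/T = 80 Hz.
80 Hz mod fs = 24 Hz.
24 Hz > fs/2 = 14 Hz, folds to fs − 24 Hz = 4 Hz.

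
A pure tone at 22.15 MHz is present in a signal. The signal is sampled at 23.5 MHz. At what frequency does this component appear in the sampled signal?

1.35 MHz

22.15 MHz > fs/2 = 11.75 MHz, folds to fs − 22.15 MHz = 1.35 MHz.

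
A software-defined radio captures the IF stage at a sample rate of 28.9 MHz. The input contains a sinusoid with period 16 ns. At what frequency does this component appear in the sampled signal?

4.7 MHz

T = 16 ns → f = 1/T = 62.5 MHz.
62.5 MHz mod fs = 4.7 MHz.
4.7 MHz ≤ fs/2 = 14.45 MHz, appears at 4.7 MHz.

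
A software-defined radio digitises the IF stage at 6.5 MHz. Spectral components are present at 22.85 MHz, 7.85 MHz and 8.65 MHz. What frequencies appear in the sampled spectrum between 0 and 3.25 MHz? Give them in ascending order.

1.35 MHz, 2.15 MHz, 3.15 MHz

fs/2 = 3.25 MHz.
22.85 MHz mod fs = 3.35 MHz.
3.35 MHz > fs/2 = 3.25 MHz, folds to fs − 3.35 MHz = 3.15 MHz.
7.85 MHz mod fs = 1.35 MHz.
1.35 MHz ≤ fs/2 = 3.25 MHz, appears at 1.35 MHz.
8.65 MHz mod fs = 2.15 MHz.
2.15 MHz ≤ fs/2 = 3.25 MHz, appears at 2.15 MHz.
Distinct values: {1.35 MHz, 2.15 MHz, 3.15 MHz}.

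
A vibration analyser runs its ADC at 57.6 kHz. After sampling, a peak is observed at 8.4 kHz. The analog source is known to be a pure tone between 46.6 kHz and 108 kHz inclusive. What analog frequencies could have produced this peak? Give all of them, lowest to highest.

Frequencies that alias to 8.4 kHz are k·fs ± 8.4 kHz for integer k ≥ 0.
k=0: 8.4 kHz.
k=1: 49.2 kHz, 66 kHz.
k=2: 106.8 kHz, 123.6 kHz.
k=3: 164.4 kHz, 181.2 kHz.
Within [46.6 kHz, 108 kHz]: 49.2 kHz, 66 kHz, 106.8 kHz.

49.2 kHz, 66 kHz, 106.8 kHz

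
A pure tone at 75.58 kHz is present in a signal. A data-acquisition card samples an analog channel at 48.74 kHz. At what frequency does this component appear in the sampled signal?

75.58 kHz mod fs = 26.84 kHz.
26.84 kHz > fs/2 = 24.37 kHz, folds to fs − 26.84 kHz = 21.9 kHz.

21.9 kHz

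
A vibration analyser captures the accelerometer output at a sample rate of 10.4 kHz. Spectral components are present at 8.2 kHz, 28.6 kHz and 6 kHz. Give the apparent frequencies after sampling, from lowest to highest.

fs/2 = 5.2 kHz.
8.2 kHz > fs/2 = 5.2 kHz, folds to fs − 8.2 kHz = 2.2 kHz.
28.6 kHz mod fs = 7.8 kHz.
7.8 kHz > fs/2 = 5.2 kHz, folds to fs − 7.8 kHz = 2.6 kHz.
6 kHz > fs/2 = 5.2 kHz, folds to fs − 6 kHz = 4.4 kHz.
Distinct values: {2.2 kHz, 2.6 kHz, 4.4 kHz}.

2.2 kHz, 2.6 kHz, 4.4 kHz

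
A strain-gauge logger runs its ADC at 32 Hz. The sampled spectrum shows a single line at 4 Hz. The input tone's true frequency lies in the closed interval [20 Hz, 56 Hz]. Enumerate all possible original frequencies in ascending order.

Frequencies that alias to 4 Hz are k·fs ± 4 Hz for integer k ≥ 0.
k=0: 4 Hz.
k=1: 28 Hz, 36 Hz.
k=2: 60 Hz, 68 Hz.
Within [20 Hz, 56 Hz]: 28 Hz, 36 Hz.

28 Hz, 36 Hz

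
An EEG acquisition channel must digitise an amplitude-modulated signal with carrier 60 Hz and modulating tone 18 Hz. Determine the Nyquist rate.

AM sidebands sit at fc ± fm = 42 Hz and 78 Hz.
Highest-frequency component: 78 Hz.
Nyquist rate = 2 × 78 Hz = 156 Hz.

156 Hz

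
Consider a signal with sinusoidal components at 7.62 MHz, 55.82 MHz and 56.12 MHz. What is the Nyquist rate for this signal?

Highest-frequency component: 56.12 MHz.
Nyquist rate = 2 × 56.12 MHz = 112.24 MHz.

112.24 MHz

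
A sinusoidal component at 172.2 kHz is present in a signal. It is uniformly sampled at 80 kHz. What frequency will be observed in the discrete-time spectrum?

12.2 kHz

172.2 kHz mod fs = 12.2 kHz.
12.2 kHz ≤ fs/2 = 40 kHz, appears at 12.2 kHz.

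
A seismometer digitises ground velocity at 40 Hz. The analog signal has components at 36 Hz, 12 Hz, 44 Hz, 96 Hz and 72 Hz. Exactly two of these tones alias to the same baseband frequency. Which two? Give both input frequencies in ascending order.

fs/2 = 20 Hz.
36 Hz > fs/2 = 20 Hz, folds to fs − 36 Hz = 4 Hz.
12 Hz ≤ fs/2 = 20 Hz, passes unchanged.
44 Hz mod fs = 4 Hz.
4 Hz ≤ fs/2 = 20 Hz, appears at 4 Hz.
96 Hz mod fs = 16 Hz.
16 Hz ≤ fs/2 = 20 Hz, appears at 16 Hz.
72 Hz mod fs = 32 Hz.
32 Hz > fs/2 = 20 Hz, folds to fs − 32 Hz = 8 Hz.
36 Hz and 44 Hz both map to 4 Hz.

36 Hz, 44 Hz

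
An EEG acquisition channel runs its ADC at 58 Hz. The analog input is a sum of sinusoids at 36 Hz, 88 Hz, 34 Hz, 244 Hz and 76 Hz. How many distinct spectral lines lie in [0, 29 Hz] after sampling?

fs/2 = 29 Hz.
36 Hz > fs/2 = 29 Hz, folds to fs − 36 Hz = 22 Hz.
88 Hz mod fs = 30 Hz.
30 Hz > fs/2 = 29 Hz, folds to fs − 30 Hz = 28 Hz.
34 Hz > fs/2 = 29 Hz, folds to fs − 34 Hz = 24 Hz.
244 Hz mod fs = 12 Hz.
12 Hz ≤ fs/2 = 29 Hz, appears at 12 Hz.
76 Hz mod fs = 18 Hz.
18 Hz ≤ fs/2 = 29 Hz, appears at 18 Hz.
Distinct values: {12 Hz, 18 Hz, 22 Hz, 24 Hz, 28 Hz} → 5.

5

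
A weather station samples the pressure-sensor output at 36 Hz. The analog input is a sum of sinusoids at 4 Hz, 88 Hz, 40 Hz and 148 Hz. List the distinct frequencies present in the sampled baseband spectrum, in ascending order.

fs/2 = 18 Hz.
4 Hz ≤ fs/2 = 18 Hz, passes unchanged.
88 Hz mod fs = 16 Hz.
16 Hz ≤ fs/2 = 18 Hz, appears at 16 Hz.
40 Hz mod fs = 4 Hz.
4 Hz ≤ fs/2 = 18 Hz, appears at 4 Hz.
148 Hz mod fs = 4 Hz.
4 Hz ≤ fs/2 = 18 Hz, appears at 4 Hz.
Distinct values: {4 Hz, 16 Hz}.

4 Hz, 16 Hz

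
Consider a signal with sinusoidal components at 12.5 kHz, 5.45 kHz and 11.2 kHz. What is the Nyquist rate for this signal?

Highest-frequency component: 12.5 kHz.
Nyquist rate = 2 × 12.5 kHz = 25 kHz.

25 kHz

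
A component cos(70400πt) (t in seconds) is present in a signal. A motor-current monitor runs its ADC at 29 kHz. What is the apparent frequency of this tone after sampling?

6.2 kHz

ω = 70400π rad/s → f = ω/(2π) = 35200 Hz = 35.2 kHz.
35.2 kHz mod fs = 6.2 kHz.
6.2 kHz ≤ fs/2 = 14.5 kHz, appears at 6.2 kHz.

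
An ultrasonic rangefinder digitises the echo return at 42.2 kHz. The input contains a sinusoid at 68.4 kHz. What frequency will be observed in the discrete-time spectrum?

16 kHz

68.4 kHz mod fs = 26.2 kHz.
26.2 kHz > fs/2 = 21.1 kHz, folds to fs − 26.2 kHz = 16 kHz.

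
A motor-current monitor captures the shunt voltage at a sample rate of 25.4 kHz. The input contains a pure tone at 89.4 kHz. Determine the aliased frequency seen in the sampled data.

12.2 kHz

89.4 kHz mod fs = 13.2 kHz.
13.2 kHz > fs/2 = 12.7 kHz, folds to fs − 13.2 kHz = 12.2 kHz.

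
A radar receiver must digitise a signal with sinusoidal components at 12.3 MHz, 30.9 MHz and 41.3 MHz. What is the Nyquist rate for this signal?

Highest-frequency component: 41.3 MHz.
Nyquist rate = 2 × 41.3 MHz = 82.6 MHz.

82.6 MHz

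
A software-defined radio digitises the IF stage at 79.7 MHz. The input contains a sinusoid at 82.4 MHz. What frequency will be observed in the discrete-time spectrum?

2.7 MHz

82.4 MHz mod fs = 2.7 MHz.
2.7 MHz ≤ fs/2 = 39.85 MHz, appears at 2.7 MHz.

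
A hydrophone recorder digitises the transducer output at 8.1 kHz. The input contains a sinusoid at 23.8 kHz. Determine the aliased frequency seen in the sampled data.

23.8 kHz mod fs = 7.6 kHz.
7.6 kHz > fs/2 = 4.05 kHz, folds to fs − 7.6 kHz = 0.5 kHz.

0.5 kHz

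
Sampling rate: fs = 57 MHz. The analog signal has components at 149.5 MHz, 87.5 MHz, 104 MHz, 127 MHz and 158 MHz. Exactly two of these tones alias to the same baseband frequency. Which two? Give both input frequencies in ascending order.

fs/2 = 28.5 MHz.
149.5 MHz mod fs = 35.5 MHz.
35.5 MHz > fs/2 = 28.5 MHz, folds to fs − 35.5 MHz = 21.5 MHz.
87.5 MHz mod fs = 30.5 MHz.
30.5 MHz > fs/2 = 28.5 MHz, folds to fs − 30.5 MHz = 26.5 MHz.
104 MHz mod fs = 47 MHz.
47 MHz > fs/2 = 28.5 MHz, folds to fs − 47 MHz = 10 MHz.
127 MHz mod fs = 13 MHz.
13 MHz ≤ fs/2 = 28.5 MHz, appears at 13 MHz.
158 MHz mod fs = 44 MHz.
44 MHz > fs/2 = 28.5 MHz, folds to fs − 44 MHz = 13 MHz.
127 MHz and 158 MHz both map to 13 MHz.

127 MHz, 158 MHz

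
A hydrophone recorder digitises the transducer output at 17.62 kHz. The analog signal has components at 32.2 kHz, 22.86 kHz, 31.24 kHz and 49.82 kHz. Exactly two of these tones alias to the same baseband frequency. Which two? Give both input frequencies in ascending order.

fs/2 = 8.81 kHz.
32.2 kHz mod fs = 14.58 kHz.
14.58 kHz > fs/2 = 8.81 kHz, folds to fs − 14.58 kHz = 3.04 kHz.
22.86 kHz mod fs = 5.24 kHz.
5.24 kHz ≤ fs/2 = 8.81 kHz, appears at 5.24 kHz.
31.24 kHz mod fs = 13.62 kHz.
13.62 kHz > fs/2 = 8.81 kHz, folds to fs − 13.62 kHz = 4 kHz.
49.82 kHz mod fs = 14.58 kHz.
14.58 kHz > fs/2 = 8.81 kHz, folds to fs − 14.58 kHz = 3.04 kHz.
32.2 kHz and 49.82 kHz both map to 3.04 kHz.

32.2 kHz, 49.82 kHz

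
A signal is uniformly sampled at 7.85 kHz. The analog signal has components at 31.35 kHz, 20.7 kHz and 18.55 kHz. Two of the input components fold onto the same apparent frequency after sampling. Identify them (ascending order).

fs/2 = 3.925 kHz.
31.35 kHz mod fs = 7.8 kHz.
7.8 kHz > fs/2 = 3.925 kHz, folds to fs − 7.8 kHz = 0.05 kHz.
20.7 kHz mod fs = 5 kHz.
5 kHz > fs/2 = 3.925 kHz, folds to fs − 5 kHz = 2.85 kHz.
18.55 kHz mod fs = 2.85 kHz.
2.85 kHz ≤ fs/2 = 3.925 kHz, appears at 2.85 kHz.
18.55 kHz and 20.7 kHz both map to 2.85 kHz.

18.55 kHz, 20.7 kHz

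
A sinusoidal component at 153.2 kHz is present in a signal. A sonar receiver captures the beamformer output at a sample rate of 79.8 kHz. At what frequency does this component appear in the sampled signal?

6.4 kHz

153.2 kHz mod fs = 73.4 kHz.
73.4 kHz > fs/2 = 39.9 kHz, folds to fs − 73.4 kHz = 6.4 kHz.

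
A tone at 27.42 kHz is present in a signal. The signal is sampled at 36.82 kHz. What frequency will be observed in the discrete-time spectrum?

9.4 kHz

27.42 kHz > fs/2 = 18.41 kHz, folds to fs − 27.42 kHz = 9.4 kHz.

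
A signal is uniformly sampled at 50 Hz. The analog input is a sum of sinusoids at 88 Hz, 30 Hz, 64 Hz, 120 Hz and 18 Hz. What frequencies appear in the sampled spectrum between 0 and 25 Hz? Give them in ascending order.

12 Hz, 14 Hz, 18 Hz, 20 Hz

fs/2 = 25 Hz.
88 Hz mod fs = 38 Hz.
38 Hz > fs/2 = 25 Hz, folds to fs − 38 Hz = 12 Hz.
30 Hz > fs/2 = 25 Hz, folds to fs − 30 Hz = 20 Hz.
64 Hz mod fs = 14 Hz.
14 Hz ≤ fs/2 = 25 Hz, appears at 14 Hz.
120 Hz mod fs = 20 Hz.
20 Hz ≤ fs/2 = 25 Hz, appears at 20 Hz.
18 Hz ≤ fs/2 = 25 Hz, passes unchanged.
Distinct values: {12 Hz, 14 Hz, 18 Hz, 20 Hz}.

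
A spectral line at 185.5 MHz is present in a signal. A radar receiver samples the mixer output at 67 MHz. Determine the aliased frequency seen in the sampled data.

185.5 MHz mod fs = 51.5 MHz.
51.5 MHz > fs/2 = 33.5 MHz, folds to fs − 51.5 MHz = 15.5 MHz.

15.5 MHz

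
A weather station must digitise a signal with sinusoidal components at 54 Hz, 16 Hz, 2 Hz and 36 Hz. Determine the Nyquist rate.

108 Hz

Highest-frequency component: 54 Hz.
Nyquist rate = 2 × 54 Hz = 108 Hz.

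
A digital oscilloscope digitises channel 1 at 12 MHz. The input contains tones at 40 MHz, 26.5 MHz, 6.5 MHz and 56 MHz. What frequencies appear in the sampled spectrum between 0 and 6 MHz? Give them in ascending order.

2.5 MHz, 4 MHz, 5.5 MHz

fs/2 = 6 MHz.
40 MHz mod fs = 4 MHz.
4 MHz ≤ fs/2 = 6 MHz, appears at 4 MHz.
26.5 MHz mod fs = 2.5 MHz.
2.5 MHz ≤ fs/2 = 6 MHz, appears at 2.5 MHz.
6.5 MHz > fs/2 = 6 MHz, folds to fs − 6.5 MHz = 5.5 MHz.
56 MHz mod fs = 8 MHz.
8 MHz > fs/2 = 6 MHz, folds to fs − 8 MHz = 4 MHz.
Distinct values: {2.5 MHz, 4 MHz, 5.5 MHz}.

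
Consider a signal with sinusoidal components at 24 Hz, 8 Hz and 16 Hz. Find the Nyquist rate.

Highest-frequency component: 24 Hz.
Nyquist rate = 2 × 24 Hz = 48 Hz.

48 Hz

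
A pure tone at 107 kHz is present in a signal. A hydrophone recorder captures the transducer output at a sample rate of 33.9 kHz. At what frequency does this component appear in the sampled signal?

107 kHz mod fs = 5.3 kHz.
5.3 kHz ≤ fs/2 = 16.95 kHz, appears at 5.3 kHz.

5.3 kHz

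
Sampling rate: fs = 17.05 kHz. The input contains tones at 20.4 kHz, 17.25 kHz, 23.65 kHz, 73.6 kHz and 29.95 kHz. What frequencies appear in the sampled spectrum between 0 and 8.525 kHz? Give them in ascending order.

fs/2 = 8.525 kHz.
20.4 kHz mod fs = 3.35 kHz.
3.35 kHz ≤ fs/2 = 8.525 kHz, appears at 3.35 kHz.
17.25 kHz mod fs = 0.2 kHz.
0.2 kHz ≤ fs/2 = 8.525 kHz, appears at 0.2 kHz.
23.65 kHz mod fs = 6.6 kHz.
6.6 kHz ≤ fs/2 = 8.525 kHz, appears at 6.6 kHz.
73.6 kHz mod fs = 5.4 kHz.
5.4 kHz ≤ fs/2 = 8.525 kHz, appears at 5.4 kHz.
29.95 kHz mod fs = 12.9 kHz.
12.9 kHz > fs/2 = 8.525 kHz, folds to fs − 12.9 kHz = 4.15 kHz.
Distinct values: {0.2 kHz, 3.35 kHz, 4.15 kHz, 5.4 kHz, 6.6 kHz}.

0.2 kHz, 3.35 kHz, 4.15 kHz, 5.4 kHz, 6.6 kHz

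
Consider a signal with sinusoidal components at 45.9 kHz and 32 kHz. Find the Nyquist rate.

91.8 kHz

Highest-frequency component: 45.9 kHz.
Nyquist rate = 2 × 45.9 kHz = 91.8 kHz.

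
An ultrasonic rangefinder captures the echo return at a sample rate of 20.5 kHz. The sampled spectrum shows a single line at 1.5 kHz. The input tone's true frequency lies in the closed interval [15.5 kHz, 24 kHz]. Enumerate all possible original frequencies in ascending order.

Frequencies that alias to 1.5 kHz are k·fs ± 1.5 kHz for integer k ≥ 0.
k=0: 1.5 kHz.
k=1: 19 kHz, 22 kHz.
k=2: 39.5 kHz, 42.5 kHz.
Within [15.5 kHz, 24 kHz]: 19 kHz, 22 kHz.

19 kHz, 22 kHz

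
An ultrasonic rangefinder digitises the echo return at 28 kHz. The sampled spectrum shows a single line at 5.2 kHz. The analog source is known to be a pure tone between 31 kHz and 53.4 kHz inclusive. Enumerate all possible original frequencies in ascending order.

Frequencies that alias to 5.2 kHz are k·fs ± 5.2 kHz for integer k ≥ 0.
k=0: 5.2 kHz.
k=1: 22.8 kHz, 33.2 kHz.
k=2: 50.8 kHz, 61.2 kHz.
k=3: 78.8 kHz, 89.2 kHz.
Within [31 kHz, 53.4 kHz]: 33.2 kHz, 50.8 kHz.

33.2 kHz, 50.8 kHz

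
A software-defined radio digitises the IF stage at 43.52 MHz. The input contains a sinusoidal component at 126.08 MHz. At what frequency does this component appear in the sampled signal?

4.48 MHz

126.08 MHz mod fs = 39.04 MHz.
39.04 MHz > fs/2 = 21.76 MHz, folds to fs − 39.04 MHz = 4.48 MHz.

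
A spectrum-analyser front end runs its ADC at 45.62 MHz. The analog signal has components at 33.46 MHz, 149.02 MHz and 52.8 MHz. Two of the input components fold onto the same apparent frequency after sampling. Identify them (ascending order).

33.46 MHz, 149.02 MHz

fs/2 = 22.81 MHz.
33.46 MHz > fs/2 = 22.81 MHz, folds to fs − 33.46 MHz = 12.16 MHz.
149.02 MHz mod fs = 12.16 MHz.
12.16 MHz ≤ fs/2 = 22.81 MHz, appears at 12.16 MHz.
52.8 MHz mod fs = 7.18 MHz.
7.18 MHz ≤ fs/2 = 22.81 MHz, appears at 7.18 MHz.
33.46 MHz and 149.02 MHz both map to 12.16 MHz.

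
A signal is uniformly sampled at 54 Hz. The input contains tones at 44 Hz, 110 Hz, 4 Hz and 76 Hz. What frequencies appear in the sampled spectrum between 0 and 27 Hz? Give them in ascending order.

fs/2 = 27 Hz.
44 Hz > fs/2 = 27 Hz, folds to fs − 44 Hz = 10 Hz.
110 Hz mod fs = 2 Hz.
2 Hz ≤ fs/2 = 27 Hz, appears at 2 Hz.
4 Hz ≤ fs/2 = 27 Hz, passes unchanged.
76 Hz mod fs = 22 Hz.
22 Hz ≤ fs/2 = 27 Hz, appears at 22 Hz.
Distinct values: {2 Hz, 4 Hz, 10 Hz, 22 Hz}.

2 Hz, 4 Hz, 10 Hz, 22 Hz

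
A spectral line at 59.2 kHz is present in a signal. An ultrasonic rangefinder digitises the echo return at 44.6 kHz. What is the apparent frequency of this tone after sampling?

59.2 kHz mod fs = 14.6 kHz.
14.6 kHz ≤ fs/2 = 22.3 kHz, appears at 14.6 kHz.

14.6 kHz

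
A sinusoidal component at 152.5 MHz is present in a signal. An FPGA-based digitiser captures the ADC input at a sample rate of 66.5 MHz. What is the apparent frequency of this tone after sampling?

19.5 MHz

152.5 MHz mod fs = 19.5 MHz.
19.5 MHz ≤ fs/2 = 33.25 MHz, appears at 19.5 MHz.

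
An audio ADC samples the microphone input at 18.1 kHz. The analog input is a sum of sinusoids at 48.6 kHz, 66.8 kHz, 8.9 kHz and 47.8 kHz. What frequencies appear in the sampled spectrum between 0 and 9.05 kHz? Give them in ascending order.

fs/2 = 9.05 kHz.
48.6 kHz mod fs = 12.4 kHz.
12.4 kHz > fs/2 = 9.05 kHz, folds to fs − 12.4 kHz = 5.7 kHz.
66.8 kHz mod fs = 12.5 kHz.
12.5 kHz > fs/2 = 9.05 kHz, folds to fs − 12.5 kHz = 5.6 kHz.
8.9 kHz ≤ fs/2 = 9.05 kHz, passes unchanged.
47.8 kHz mod fs = 11.6 kHz.
11.6 kHz > fs/2 = 9.05 kHz, folds to fs − 11.6 kHz = 6.5 kHz.
Distinct values: {5.6 kHz, 5.7 kHz, 6.5 kHz, 8.9 kHz}.

5.6 kHz, 5.7 kHz, 6.5 kHz, 8.9 kHz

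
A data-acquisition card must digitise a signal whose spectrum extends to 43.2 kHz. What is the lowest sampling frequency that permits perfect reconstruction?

Nyquist rate = 2 × 43.2 kHz = 86.4 kHz.

86.4 kHz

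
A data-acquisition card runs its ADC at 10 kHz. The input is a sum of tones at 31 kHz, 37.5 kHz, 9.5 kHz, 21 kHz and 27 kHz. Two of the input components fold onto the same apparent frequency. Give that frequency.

1 kHz

fs/2 = 5 kHz.
31 kHz mod fs = 1 kHz.
1 kHz ≤ fs/2 = 5 kHz, appears at 1 kHz.
37.5 kHz mod fs = 7.5 kHz.
7.5 kHz > fs/2 = 5 kHz, folds to fs − 7.5 kHz = 2.5 kHz.
9.5 kHz > fs/2 = 5 kHz, folds to fs − 9.5 kHz = 0.5 kHz.
21 kHz mod fs = 1 kHz.
1 kHz ≤ fs/2 = 5 kHz, appears at 1 kHz.
27 kHz mod fs = 7 kHz.
7 kHz > fs/2 = 5 kHz, folds to fs − 7 kHz = 3 kHz.
21 kHz and 31 kHz both map to 1 kHz.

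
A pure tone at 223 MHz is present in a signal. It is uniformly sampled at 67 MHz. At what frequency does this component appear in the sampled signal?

223 MHz mod fs = 22 MHz.
22 MHz ≤ fs/2 = 33.5 MHz, appears at 22 MHz.

22 MHz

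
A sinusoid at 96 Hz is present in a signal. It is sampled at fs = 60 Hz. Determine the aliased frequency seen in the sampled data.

96 Hz mod fs = 36 Hz.
36 Hz > fs/2 = 30 Hz, folds to fs − 36 Hz = 24 Hz.

24 Hz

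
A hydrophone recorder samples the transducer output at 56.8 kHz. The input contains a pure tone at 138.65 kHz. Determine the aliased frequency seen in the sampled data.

138.65 kHz mod fs = 25.05 kHz.
25.05 kHz ≤ fs/2 = 28.4 kHz, appears at 25.05 kHz.

25.05 kHz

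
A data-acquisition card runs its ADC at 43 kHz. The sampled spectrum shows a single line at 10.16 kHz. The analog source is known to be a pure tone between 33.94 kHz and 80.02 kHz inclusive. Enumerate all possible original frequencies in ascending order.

Frequencies that alias to 10.16 kHz are k·fs ± 10.16 kHz for integer k ≥ 0.
k=0: 10.16 kHz.
k=1: 32.84 kHz, 53.16 kHz.
k=2: 75.84 kHz, 96.16 kHz.
k=3: 118.84 kHz, 139.16 kHz.
Within [33.94 kHz, 80.02 kHz]: 53.16 kHz, 75.84 kHz.

53.16 kHz, 75.84 kHz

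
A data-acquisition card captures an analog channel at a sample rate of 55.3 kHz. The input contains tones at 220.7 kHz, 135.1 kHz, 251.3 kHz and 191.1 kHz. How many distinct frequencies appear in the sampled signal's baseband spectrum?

fs/2 = 27.65 kHz.
220.7 kHz mod fs = 54.8 kHz.
54.8 kHz > fs/2 = 27.65 kHz, folds to fs − 54.8 kHz = 0.5 kHz.
135.1 kHz mod fs = 24.5 kHz.
24.5 kHz ≤ fs/2 = 27.65 kHz, appears at 24.5 kHz.
251.3 kHz mod fs = 30.1 kHz.
30.1 kHz > fs/2 = 27.65 kHz, folds to fs − 30.1 kHz = 25.2 kHz.
191.1 kHz mod fs = 25.2 kHz.
25.2 kHz ≤ fs/2 = 27.65 kHz, appears at 25.2 kHz.
Distinct values: {0.5 kHz, 24.5 kHz, 25.2 kHz} → 3.

3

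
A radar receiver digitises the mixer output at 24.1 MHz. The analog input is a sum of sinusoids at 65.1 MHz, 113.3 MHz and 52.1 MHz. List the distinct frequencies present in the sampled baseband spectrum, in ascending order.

fs/2 = 12.05 MHz.
65.1 MHz mod fs = 16.9 MHz.
16.9 MHz > fs/2 = 12.05 MHz, folds to fs − 16.9 MHz = 7.2 MHz.
113.3 MHz mod fs = 16.9 MHz.
16.9 MHz > fs/2 = 12.05 MHz, folds to fs − 16.9 MHz = 7.2 MHz.
52.1 MHz mod fs = 3.9 MHz.
3.9 MHz ≤ fs/2 = 12.05 MHz, appears at 3.9 MHz.
Distinct values: {3.9 MHz, 7.2 MHz}.

3.9 MHz, 7.2 MHz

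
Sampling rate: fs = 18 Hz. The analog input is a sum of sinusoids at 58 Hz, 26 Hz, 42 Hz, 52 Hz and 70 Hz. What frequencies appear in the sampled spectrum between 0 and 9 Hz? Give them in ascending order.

2 Hz, 4 Hz, 6 Hz, 8 Hz

fs/2 = 9 Hz.
58 Hz mod fs = 4 Hz.
4 Hz ≤ fs/2 = 9 Hz, appears at 4 Hz.
26 Hz mod fs = 8 Hz.
8 Hz ≤ fs/2 = 9 Hz, appears at 8 Hz.
42 Hz mod fs = 6 Hz.
6 Hz ≤ fs/2 = 9 Hz, appears at 6 Hz.
52 Hz mod fs = 16 Hz.
16 Hz > fs/2 = 9 Hz, folds to fs − 16 Hz = 2 Hz.
70 Hz mod fs = 16 Hz.
16 Hz > fs/2 = 9 Hz, folds to fs − 16 Hz = 2 Hz.
Distinct values: {2 Hz, 4 Hz, 6 Hz, 8 Hz}.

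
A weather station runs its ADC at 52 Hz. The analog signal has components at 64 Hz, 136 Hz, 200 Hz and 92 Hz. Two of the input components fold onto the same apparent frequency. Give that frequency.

fs/2 = 26 Hz.
64 Hz mod fs = 12 Hz.
12 Hz ≤ fs/2 = 26 Hz, appears at 12 Hz.
136 Hz mod fs = 32 Hz.
32 Hz > fs/2 = 26 Hz, folds to fs − 32 Hz = 20 Hz.
200 Hz mod fs = 44 Hz.
44 Hz > fs/2 = 26 Hz, folds to fs − 44 Hz = 8 Hz.
92 Hz mod fs = 40 Hz.
40 Hz > fs/2 = 26 Hz, folds to fs − 40 Hz = 12 Hz.
64 Hz and 92 Hz both map to 12 Hz.

12 Hz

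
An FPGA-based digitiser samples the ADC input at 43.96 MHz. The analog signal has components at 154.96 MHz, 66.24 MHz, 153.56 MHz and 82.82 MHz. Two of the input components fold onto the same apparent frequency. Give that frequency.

fs/2 = 21.98 MHz.
154.96 MHz mod fs = 23.08 MHz.
23.08 MHz > fs/2 = 21.98 MHz, folds to fs − 23.08 MHz = 20.88 MHz.
66.24 MHz mod fs = 22.28 MHz.
22.28 MHz > fs/2 = 21.98 MHz, folds to fs − 22.28 MHz = 21.68 MHz.
153.56 MHz mod fs = 21.68 MHz.
21.68 MHz ≤ fs/2 = 21.98 MHz, appears at 21.68 MHz.
82.82 MHz mod fs = 38.86 MHz.
38.86 MHz > fs/2 = 21.98 MHz, folds to fs − 38.86 MHz = 5.1 MHz.
66.24 MHz and 153.56 MHz both map to 21.68 MHz.

21.68 MHz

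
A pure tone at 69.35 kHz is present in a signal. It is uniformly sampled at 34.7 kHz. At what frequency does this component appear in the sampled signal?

0.05 kHz

69.35 kHz mod fs = 34.65 kHz.
34.65 kHz > fs/2 = 17.35 kHz, folds to fs − 34.65 kHz = 0.05 kHz.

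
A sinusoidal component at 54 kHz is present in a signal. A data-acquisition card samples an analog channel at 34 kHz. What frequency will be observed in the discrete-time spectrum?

14 kHz

54 kHz mod fs = 20 kHz.
20 kHz > fs/2 = 17 kHz, folds to fs − 20 kHz = 14 kHz.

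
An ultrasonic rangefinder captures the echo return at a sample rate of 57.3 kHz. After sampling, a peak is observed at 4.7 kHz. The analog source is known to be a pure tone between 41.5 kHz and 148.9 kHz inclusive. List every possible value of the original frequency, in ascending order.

52.6 kHz, 62 kHz, 109.9 kHz, 119.3 kHz

Frequencies that alias to 4.7 kHz are k·fs ± 4.7 kHz for integer k ≥ 0.
k=0: 4.7 kHz.
k=1: 52.6 kHz, 62 kHz.
k=2: 109.9 kHz, 119.3 kHz.
k=3: 167.2 kHz, 176.6 kHz.
Within [41.5 kHz, 148.9 kHz]: 52.6 kHz, 62 kHz, 109.9 kHz, 119.3 kHz.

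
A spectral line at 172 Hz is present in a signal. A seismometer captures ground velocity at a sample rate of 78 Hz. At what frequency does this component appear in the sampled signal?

16 Hz

172 Hz mod fs = 16 Hz.
16 Hz ≤ fs/2 = 39 Hz, appears at 16 Hz.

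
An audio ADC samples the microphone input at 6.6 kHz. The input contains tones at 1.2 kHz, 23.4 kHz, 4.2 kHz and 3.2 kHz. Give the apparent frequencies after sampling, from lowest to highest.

fs/2 = 3.3 kHz.
1.2 kHz ≤ fs/2 = 3.3 kHz, passes unchanged.
23.4 kHz mod fs = 3.6 kHz.
3.6 kHz > fs/2 = 3.3 kHz, folds to fs − 3.6 kHz = 3 kHz.
4.2 kHz > fs/2 = 3.3 kHz, folds to fs − 4.2 kHz = 2.4 kHz.
3.2 kHz ≤ fs/2 = 3.3 kHz, passes unchanged.
Distinct values: {1.2 kHz, 2.4 kHz, 3 kHz, 3.2 kHz}.

1.2 kHz, 2.4 kHz, 3 kHz, 3.2 kHz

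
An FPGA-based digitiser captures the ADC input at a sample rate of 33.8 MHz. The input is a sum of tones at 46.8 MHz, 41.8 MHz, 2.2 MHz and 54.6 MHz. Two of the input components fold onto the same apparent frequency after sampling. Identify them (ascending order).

46.8 MHz, 54.6 MHz

fs/2 = 16.9 MHz.
46.8 MHz mod fs = 13 MHz.
13 MHz ≤ fs/2 = 16.9 MHz, appears at 13 MHz.
41.8 MHz mod fs = 8 MHz.
8 MHz ≤ fs/2 = 16.9 MHz, appears at 8 MHz.
2.2 MHz ≤ fs/2 = 16.9 MHz, passes unchanged.
54.6 MHz mod fs = 20.8 MHz.
20.8 MHz > fs/2 = 16.9 MHz, folds to fs − 20.8 MHz = 13 MHz.
46.8 MHz and 54.6 MHz both map to 13 MHz.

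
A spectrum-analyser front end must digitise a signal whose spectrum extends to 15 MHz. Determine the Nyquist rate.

Nyquist rate = 2 × 15 MHz = 30 MHz.

30 MHz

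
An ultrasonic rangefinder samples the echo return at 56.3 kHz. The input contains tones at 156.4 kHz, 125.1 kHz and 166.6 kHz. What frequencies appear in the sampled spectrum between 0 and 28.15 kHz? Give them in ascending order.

2.3 kHz, 12.5 kHz

fs/2 = 28.15 kHz.
156.4 kHz mod fs = 43.8 kHz.
43.8 kHz > fs/2 = 28.15 kHz, folds to fs − 43.8 kHz = 12.5 kHz.
125.1 kHz mod fs = 12.5 kHz.
12.5 kHz ≤ fs/2 = 28.15 kHz, appears at 12.5 kHz.
166.6 kHz mod fs = 54 kHz.
54 kHz > fs/2 = 28.15 kHz, folds to fs − 54 kHz = 2.3 kHz.
Distinct values: {2.3 kHz, 12.5 kHz}.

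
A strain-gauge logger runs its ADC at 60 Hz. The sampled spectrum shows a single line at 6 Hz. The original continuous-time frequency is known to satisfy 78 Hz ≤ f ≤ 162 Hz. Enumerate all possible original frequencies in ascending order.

114 Hz, 126 Hz

Frequencies that alias to 6 Hz are k·fs ± 6 Hz for integer k ≥ 0.
k=0: 6 Hz.
k=1: 54 Hz, 66 Hz.
k=2: 114 Hz, 126 Hz.
k=3: 174 Hz, 186 Hz.
Within [78 Hz, 162 Hz]: 114 Hz, 126 Hz.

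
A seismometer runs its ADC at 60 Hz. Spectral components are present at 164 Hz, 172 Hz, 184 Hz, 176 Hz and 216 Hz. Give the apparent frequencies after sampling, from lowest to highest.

4 Hz, 8 Hz, 16 Hz, 24 Hz

fs/2 = 30 Hz.
164 Hz mod fs = 44 Hz.
44 Hz > fs/2 = 30 Hz, folds to fs − 44 Hz = 16 Hz.
172 Hz mod fs = 52 Hz.
52 Hz > fs/2 = 30 Hz, folds to fs − 52 Hz = 8 Hz.
184 Hz mod fs = 4 Hz.
4 Hz ≤ fs/2 = 30 Hz, appears at 4 Hz.
176 Hz mod fs = 56 Hz.
56 Hz > fs/2 = 30 Hz, folds to fs − 56 Hz = 4 Hz.
216 Hz mod fs = 36 Hz.
36 Hz > fs/2 = 30 Hz, folds to fs − 36 Hz = 24 Hz.
Distinct values: {4 Hz, 8 Hz, 16 Hz, 24 Hz}.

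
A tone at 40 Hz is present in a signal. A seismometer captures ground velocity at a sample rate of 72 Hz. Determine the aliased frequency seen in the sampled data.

40 Hz > fs/2 = 36 Hz, folds to fs − 40 Hz = 32 Hz.

32 Hz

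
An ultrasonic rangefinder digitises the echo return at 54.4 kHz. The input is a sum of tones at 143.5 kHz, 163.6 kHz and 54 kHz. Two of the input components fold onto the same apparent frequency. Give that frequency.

0.4 kHz

fs/2 = 27.2 kHz.
143.5 kHz mod fs = 34.7 kHz.
34.7 kHz > fs/2 = 27.2 kHz, folds to fs − 34.7 kHz = 19.7 kHz.
163.6 kHz mod fs = 0.4 kHz.
0.4 kHz ≤ fs/2 = 27.2 kHz, appears at 0.4 kHz.
54 kHz > fs/2 = 27.2 kHz, folds to fs − 54 kHz = 0.4 kHz.
54 kHz and 163.6 kHz both map to 0.4 kHz.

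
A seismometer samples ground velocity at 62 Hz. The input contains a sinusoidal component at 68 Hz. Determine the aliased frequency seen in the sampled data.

68 Hz mod fs = 6 Hz.
6 Hz ≤ fs/2 = 31 Hz, appears at 6 Hz.

6 Hz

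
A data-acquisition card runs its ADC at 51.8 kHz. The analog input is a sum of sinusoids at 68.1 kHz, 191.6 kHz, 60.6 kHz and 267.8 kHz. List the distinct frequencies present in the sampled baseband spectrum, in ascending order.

fs/2 = 25.9 kHz.
68.1 kHz mod fs = 16.3 kHz.
16.3 kHz ≤ fs/2 = 25.9 kHz, appears at 16.3 kHz.
191.6 kHz mod fs = 36.2 kHz.
36.2 kHz > fs/2 = 25.9 kHz, folds to fs − 36.2 kHz = 15.6 kHz.
60.6 kHz mod fs = 8.8 kHz.
8.8 kHz ≤ fs/2 = 25.9 kHz, appears at 8.8 kHz.
267.8 kHz mod fs = 8.8 kHz.
8.8 kHz ≤ fs/2 = 25.9 kHz, appears at 8.8 kHz.
Distinct values: {8.8 kHz, 15.6 kHz, 16.3 kHz}.

8.8 kHz, 15.6 kHz, 16.3 kHz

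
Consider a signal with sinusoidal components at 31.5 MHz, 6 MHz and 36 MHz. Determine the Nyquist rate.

72 MHz

Highest-frequency component: 36 MHz.
Nyquist rate = 2 × 36 MHz = 72 MHz.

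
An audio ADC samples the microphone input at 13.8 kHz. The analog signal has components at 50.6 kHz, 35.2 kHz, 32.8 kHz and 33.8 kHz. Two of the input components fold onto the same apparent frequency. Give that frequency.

6.2 kHz

fs/2 = 6.9 kHz.
50.6 kHz mod fs = 9.2 kHz.
9.2 kHz > fs/2 = 6.9 kHz, folds to fs − 9.2 kHz = 4.6 kHz.
35.2 kHz mod fs = 7.6 kHz.
7.6 kHz > fs/2 = 6.9 kHz, folds to fs − 7.6 kHz = 6.2 kHz.
32.8 kHz mod fs = 5.2 kHz.
5.2 kHz ≤ fs/2 = 6.9 kHz, appears at 5.2 kHz.
33.8 kHz mod fs = 6.2 kHz.
6.2 kHz ≤ fs/2 = 6.9 kHz, appears at 6.2 kHz.
33.8 kHz and 35.2 kHz both map to 6.2 kHz.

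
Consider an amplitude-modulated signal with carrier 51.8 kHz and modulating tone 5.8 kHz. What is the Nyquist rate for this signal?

115.2 kHz

AM sidebands sit at fc ± fm = 46 kHz and 57.6 kHz.
Highest-frequency component: 57.6 kHz.
Nyquist rate = 2 × 57.6 kHz = 115.2 kHz.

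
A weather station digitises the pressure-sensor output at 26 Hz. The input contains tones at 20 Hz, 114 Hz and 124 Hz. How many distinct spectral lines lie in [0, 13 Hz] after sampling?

2

fs/2 = 13 Hz.
20 Hz > fs/2 = 13 Hz, folds to fs − 20 Hz = 6 Hz.
114 Hz mod fs = 10 Hz.
10 Hz ≤ fs/2 = 13 Hz, appears at 10 Hz.
124 Hz mod fs = 20 Hz.
20 Hz > fs/2 = 13 Hz, folds to fs − 20 Hz = 6 Hz.
Distinct values: {6 Hz, 10 Hz} → 2.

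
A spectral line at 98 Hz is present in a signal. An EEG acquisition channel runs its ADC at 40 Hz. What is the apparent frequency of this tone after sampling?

18 Hz

98 Hz mod fs = 18 Hz.
18 Hz ≤ fs/2 = 20 Hz, appears at 18 Hz.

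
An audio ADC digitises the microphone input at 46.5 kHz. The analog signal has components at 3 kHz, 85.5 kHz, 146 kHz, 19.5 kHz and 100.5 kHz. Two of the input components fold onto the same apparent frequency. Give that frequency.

fs/2 = 23.25 kHz.
3 kHz ≤ fs/2 = 23.25 kHz, passes unchanged.
85.5 kHz mod fs = 39 kHz.
39 kHz > fs/2 = 23.25 kHz, folds to fs − 39 kHz = 7.5 kHz.
146 kHz mod fs = 6.5 kHz.
6.5 kHz ≤ fs/2 = 23.25 kHz, appears at 6.5 kHz.
19.5 kHz ≤ fs/2 = 23.25 kHz, passes unchanged.
100.5 kHz mod fs = 7.5 kHz.
7.5 kHz ≤ fs/2 = 23.25 kHz, appears at 7.5 kHz.
85.5 kHz and 100.5 kHz both map to 7.5 kHz.

7.5 kHz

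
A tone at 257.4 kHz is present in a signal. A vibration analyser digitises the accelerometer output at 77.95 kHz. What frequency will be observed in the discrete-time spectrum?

23.55 kHz

257.4 kHz mod fs = 23.55 kHz.
23.55 kHz ≤ fs/2 = 38.975 kHz, appears at 23.55 kHz.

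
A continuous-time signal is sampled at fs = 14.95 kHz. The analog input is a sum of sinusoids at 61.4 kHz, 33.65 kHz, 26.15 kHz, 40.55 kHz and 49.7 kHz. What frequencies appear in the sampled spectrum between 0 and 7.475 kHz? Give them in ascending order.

1.6 kHz, 3.75 kHz, 4.3 kHz, 4.85 kHz

fs/2 = 7.475 kHz.
61.4 kHz mod fs = 1.6 kHz.
1.6 kHz ≤ fs/2 = 7.475 kHz, appears at 1.6 kHz.
33.65 kHz mod fs = 3.75 kHz.
3.75 kHz ≤ fs/2 = 7.475 kHz, appears at 3.75 kHz.
26.15 kHz mod fs = 11.2 kHz.
11.2 kHz > fs/2 = 7.475 kHz, folds to fs − 11.2 kHz = 3.75 kHz.
40.55 kHz mod fs = 10.65 kHz.
10.65 kHz > fs/2 = 7.475 kHz, folds to fs − 10.65 kHz = 4.3 kHz.
49.7 kHz mod fs = 4.85 kHz.
4.85 kHz ≤ fs/2 = 7.475 kHz, appears at 4.85 kHz.
Distinct values: {1.6 kHz, 3.75 kHz, 4.3 kHz, 4.85 kHz}.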